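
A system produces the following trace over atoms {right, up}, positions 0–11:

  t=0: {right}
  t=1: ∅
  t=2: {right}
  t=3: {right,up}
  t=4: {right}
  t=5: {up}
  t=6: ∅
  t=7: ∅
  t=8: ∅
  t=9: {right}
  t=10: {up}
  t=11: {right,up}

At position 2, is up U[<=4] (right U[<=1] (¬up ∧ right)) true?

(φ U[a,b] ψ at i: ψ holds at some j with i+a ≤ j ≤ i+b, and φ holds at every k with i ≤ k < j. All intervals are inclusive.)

Yes

Need some j in [2,6] with (right U[<=1] (¬up ∧ right)), and up at every k in [2,j-1].
  j=2: (right U[<=1] (¬up ∧ right)) holds; no prefix to check → satisfied.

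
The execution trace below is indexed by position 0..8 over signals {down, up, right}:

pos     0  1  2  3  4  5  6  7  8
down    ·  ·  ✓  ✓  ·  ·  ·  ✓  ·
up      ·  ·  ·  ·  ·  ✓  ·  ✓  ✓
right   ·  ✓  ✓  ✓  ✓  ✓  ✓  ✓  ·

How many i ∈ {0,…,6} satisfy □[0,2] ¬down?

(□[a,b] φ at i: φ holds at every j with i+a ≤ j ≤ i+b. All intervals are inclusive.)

1

Evaluate at each i in [0,6]:
  i=0: ✗ (fails at j=2)
  i=1: ✗ (fails at j=2)
  i=2: ✗ (fails at j=2)
  i=3: ✗ (fails at j=3)
  i=4: ✓ (all of [4,6])
  i=5: ✗ (fails at j=7)
  i=6: ✗ (fails at j=7)
Positions where it holds: {4} → 1.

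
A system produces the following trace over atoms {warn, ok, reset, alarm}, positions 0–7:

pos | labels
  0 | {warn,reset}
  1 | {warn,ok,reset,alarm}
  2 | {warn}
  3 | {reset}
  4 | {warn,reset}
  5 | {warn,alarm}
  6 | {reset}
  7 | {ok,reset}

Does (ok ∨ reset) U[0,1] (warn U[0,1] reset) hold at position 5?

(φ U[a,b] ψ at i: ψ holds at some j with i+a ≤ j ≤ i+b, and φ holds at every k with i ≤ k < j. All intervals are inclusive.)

Need some j in [5,6] with (warn U[0,1] reset), and (ok ∨ reset) at every k in [5,j-1].
  j=5: (warn U[0,1] reset) holds; no prefix to check → satisfied.

Holds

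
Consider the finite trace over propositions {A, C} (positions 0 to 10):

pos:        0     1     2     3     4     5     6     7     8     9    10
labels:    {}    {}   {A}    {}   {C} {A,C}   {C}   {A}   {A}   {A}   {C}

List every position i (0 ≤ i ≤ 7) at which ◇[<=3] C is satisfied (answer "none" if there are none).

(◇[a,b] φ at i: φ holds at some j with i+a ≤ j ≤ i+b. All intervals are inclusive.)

1, 2, 3, 4, 5, 6, 7

Evaluate at each i in [0,7]:
  i=0: ✗ (none in [0,3])
  i=1: ✓ (witness j=4)
  i=2: ✓ (witness j=4)
  i=3: ✓ (witness j=4)
  i=4: ✓ (witness j=4)
  i=5: ✓ (witness j=5)
  i=6: ✓ (witness j=6)
  i=7: ✓ (witness j=10)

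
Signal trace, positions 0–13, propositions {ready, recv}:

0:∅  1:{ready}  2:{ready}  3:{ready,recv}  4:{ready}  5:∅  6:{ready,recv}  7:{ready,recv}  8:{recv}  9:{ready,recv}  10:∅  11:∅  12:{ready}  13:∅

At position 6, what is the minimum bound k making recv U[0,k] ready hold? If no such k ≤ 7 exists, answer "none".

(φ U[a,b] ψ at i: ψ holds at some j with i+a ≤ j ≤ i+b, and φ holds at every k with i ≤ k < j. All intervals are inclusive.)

0

Need earliest j ≥ 6 with ready, and recv at every k in [6,j-1].
  j=6: rhs holds (empty prefix). k = 0.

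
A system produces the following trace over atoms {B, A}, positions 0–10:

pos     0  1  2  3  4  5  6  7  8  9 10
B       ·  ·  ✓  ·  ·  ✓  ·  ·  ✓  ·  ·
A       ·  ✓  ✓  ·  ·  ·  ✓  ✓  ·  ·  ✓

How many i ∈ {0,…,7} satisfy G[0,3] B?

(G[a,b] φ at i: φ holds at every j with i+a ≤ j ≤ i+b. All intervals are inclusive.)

Evaluate at each i in [0,7]:
  i=0: ✗ (fails at j=0)
  i=1: ✗ (fails at j=1)
  i=2: ✗ (fails at j=3)
  i=3: ✗ (fails at j=3)
  i=4: ✗ (fails at j=4)
  i=5: ✗ (fails at j=6)
  i=6: ✗ (fails at j=6)
  i=7: ✗ (fails at j=7)
Positions where it holds: {} → 0.

0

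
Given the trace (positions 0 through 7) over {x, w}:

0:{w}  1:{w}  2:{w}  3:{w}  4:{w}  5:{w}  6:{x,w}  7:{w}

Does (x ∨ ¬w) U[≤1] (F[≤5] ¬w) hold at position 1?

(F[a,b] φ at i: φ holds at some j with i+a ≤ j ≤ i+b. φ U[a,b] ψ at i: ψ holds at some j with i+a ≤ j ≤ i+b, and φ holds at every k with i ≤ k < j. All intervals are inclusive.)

Need some j in [1,2] with F[≤5] ¬w, and (x ∨ ¬w) at every k in [1,j-1].
  j=1: F[≤5] ¬w — fails (none in [1,6]).
  j=2: F[≤5] ¬w — fails (none in [2,7]).
No j in the window works → until fails.

False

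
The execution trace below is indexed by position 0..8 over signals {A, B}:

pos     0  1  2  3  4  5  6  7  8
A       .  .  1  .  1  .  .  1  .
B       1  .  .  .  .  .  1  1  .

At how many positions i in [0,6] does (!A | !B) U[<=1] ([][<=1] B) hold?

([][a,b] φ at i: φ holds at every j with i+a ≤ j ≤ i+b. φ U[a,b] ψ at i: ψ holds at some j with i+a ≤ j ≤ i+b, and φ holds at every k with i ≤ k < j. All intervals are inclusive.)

Evaluate at each i in [0,6]:
  i=0: ✗ (no rhs in [0,1])
  i=1: ✗ (no rhs in [1,2])
  i=2: ✗ (no rhs in [2,3])
  i=3: ✗ (no rhs in [3,4])
  i=4: ✗ (no rhs in [4,5])
  i=5: ✓ (rhs at j=6; lhs holds on [5,5])
  i=6: ✓ (rhs at j=6)
Positions where it holds: {5, 6} → 2.

2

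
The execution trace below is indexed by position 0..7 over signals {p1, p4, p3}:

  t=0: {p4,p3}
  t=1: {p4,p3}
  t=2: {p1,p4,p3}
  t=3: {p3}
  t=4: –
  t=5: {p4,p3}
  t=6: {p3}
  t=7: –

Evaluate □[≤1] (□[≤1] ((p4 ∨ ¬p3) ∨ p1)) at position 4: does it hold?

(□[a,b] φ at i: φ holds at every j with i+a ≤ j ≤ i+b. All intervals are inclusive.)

Check □[≤1] ((p4 ∨ ¬p3) ∨ p1) at every j in [4,5]:
  j=4: holds on [4,5]
  j=5: fails at 6
Fails at j=5 → formula fails.

False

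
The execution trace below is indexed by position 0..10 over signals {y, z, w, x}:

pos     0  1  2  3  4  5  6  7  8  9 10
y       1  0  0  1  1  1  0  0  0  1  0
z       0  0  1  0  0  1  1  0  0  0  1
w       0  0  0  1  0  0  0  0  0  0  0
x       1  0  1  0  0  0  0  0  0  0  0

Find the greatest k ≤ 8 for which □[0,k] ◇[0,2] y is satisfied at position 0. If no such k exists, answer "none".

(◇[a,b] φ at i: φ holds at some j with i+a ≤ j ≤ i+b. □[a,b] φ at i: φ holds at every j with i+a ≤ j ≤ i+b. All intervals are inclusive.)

◇[0,2] y must hold from j=0 onward; find where it first fails.
  j=0: holds
  j=1: holds
  j=2: holds
  j=3: holds
  j=4: holds
  j=5: holds
  j=6: fails
Holds on [0,5], so largest k = 5.

5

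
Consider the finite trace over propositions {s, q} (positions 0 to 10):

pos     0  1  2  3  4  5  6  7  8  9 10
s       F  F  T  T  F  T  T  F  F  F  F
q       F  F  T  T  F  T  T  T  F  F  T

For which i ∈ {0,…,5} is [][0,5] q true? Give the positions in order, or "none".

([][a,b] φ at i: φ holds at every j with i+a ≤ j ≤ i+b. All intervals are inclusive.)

none

Evaluate at each i in [0,5]:
  i=0: ✗ (fails at j=0)
  i=1: ✗ (fails at j=1)
  i=2: ✗ (fails at j=4)
  i=3: ✗ (fails at j=4)
  i=4: ✗ (fails at j=4)
  i=5: ✗ (fails at j=8)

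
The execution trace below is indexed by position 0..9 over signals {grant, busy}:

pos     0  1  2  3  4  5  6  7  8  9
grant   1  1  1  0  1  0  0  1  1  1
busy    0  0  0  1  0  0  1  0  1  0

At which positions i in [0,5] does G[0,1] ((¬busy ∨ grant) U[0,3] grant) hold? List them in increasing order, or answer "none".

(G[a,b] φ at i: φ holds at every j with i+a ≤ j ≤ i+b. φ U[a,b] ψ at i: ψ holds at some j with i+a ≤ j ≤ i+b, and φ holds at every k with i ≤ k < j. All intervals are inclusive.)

0, 1

Evaluate at each i in [0,5]:
  i=0: ✓ (all of [0,1])
  i=1: ✓ (all of [1,2])
  i=2: ✗ (fails at j=3)
  i=3: ✗ (fails at j=3)
  i=4: ✗ (fails at j=5)
  i=5: ✗ (fails at j=5)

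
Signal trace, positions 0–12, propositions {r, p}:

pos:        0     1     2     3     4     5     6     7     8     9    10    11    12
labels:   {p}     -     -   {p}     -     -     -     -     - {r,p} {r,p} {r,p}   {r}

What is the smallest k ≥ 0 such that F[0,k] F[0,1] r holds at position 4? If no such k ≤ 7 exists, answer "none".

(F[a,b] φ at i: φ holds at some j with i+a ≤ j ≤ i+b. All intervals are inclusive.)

4

Scan j = 4,5,… for F[0,1] r:
  j=4: fails
  j=5: fails
  j=6: fails
  j=7: fails
  j=8: holds
First hit at j=8, so smallest k = 8-4 = 4.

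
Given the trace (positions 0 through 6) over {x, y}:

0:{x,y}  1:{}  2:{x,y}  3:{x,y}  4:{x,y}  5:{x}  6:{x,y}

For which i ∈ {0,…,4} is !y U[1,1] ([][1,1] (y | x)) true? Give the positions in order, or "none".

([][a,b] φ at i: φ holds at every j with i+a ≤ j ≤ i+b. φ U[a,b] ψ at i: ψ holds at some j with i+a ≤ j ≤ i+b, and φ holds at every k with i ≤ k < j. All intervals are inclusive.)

Evaluate at each i in [0,4]:
  i=0: ✗ (lhs fails at k=0 before rhs at j=1)
  i=1: ✓ (rhs at j=2; lhs holds on [1,1])
  i=2: ✗ (lhs fails at k=2 before rhs at j=3)
  i=3: ✗ (lhs fails at k=3 before rhs at j=4)
  i=4: ✗ (lhs fails at k=4 before rhs at j=5)

1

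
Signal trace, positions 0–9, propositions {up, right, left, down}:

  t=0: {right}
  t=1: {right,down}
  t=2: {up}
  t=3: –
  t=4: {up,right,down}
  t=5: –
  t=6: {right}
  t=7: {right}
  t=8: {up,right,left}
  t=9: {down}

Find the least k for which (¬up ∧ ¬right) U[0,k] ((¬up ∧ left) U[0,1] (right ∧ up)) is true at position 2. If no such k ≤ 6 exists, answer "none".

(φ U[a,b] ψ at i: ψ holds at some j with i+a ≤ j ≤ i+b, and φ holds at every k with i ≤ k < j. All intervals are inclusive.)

none

Need earliest j ≥ 2 with ((¬up ∧ left) U[0,1] (right ∧ up)), and (¬up ∧ ¬right) at every k in [2,j-1].
  j=2: rhs fails.
  j=3: rhs fails.
  j=4: rhs holds but lhs fails at k=2.
  j=5: rhs fails.
  j=6: rhs fails.
  j=7: rhs fails.
  j=8: rhs holds but lhs fails at k=2.
No witness within the range → none.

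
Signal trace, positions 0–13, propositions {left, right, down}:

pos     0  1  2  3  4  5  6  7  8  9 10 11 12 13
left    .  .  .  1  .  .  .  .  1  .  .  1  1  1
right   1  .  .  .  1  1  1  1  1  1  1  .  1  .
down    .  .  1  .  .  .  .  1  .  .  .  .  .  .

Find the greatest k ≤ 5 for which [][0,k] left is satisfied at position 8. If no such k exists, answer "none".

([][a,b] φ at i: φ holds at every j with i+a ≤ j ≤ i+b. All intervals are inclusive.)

0

left must hold from j=8 onward; find where it first fails.
  j=8: holds
  j=9: fails
Holds on [8,8], so largest k = 0.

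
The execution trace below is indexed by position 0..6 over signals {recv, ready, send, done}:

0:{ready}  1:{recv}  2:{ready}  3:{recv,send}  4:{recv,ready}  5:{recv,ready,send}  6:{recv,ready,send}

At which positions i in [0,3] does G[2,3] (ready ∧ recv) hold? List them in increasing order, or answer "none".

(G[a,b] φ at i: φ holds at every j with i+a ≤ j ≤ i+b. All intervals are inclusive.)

Evaluate at each i in [0,3]:
  i=0: ✗ (fails at j=2)
  i=1: ✗ (fails at j=3)
  i=2: ✓ (all of [4,5])
  i=3: ✓ (all of [5,6])

2, 3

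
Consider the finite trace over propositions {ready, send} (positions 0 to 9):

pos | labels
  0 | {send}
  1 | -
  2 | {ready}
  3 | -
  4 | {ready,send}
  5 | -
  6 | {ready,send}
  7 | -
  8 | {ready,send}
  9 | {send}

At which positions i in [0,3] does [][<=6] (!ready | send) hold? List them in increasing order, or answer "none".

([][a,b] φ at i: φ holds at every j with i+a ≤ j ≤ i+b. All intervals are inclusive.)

Evaluate at each i in [0,3]:
  i=0: ✗ (fails at j=2)
  i=1: ✗ (fails at j=2)
  i=2: ✗ (fails at j=2)
  i=3: ✓ (all of [3,9])

3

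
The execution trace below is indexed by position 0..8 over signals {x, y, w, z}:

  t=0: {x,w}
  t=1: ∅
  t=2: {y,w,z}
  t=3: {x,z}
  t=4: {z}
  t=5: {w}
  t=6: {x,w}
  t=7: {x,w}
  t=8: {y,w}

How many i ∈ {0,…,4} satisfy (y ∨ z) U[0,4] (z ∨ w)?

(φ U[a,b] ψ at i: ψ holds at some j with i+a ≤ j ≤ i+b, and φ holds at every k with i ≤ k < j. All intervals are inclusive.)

4

Evaluate at each i in [0,4]:
  i=0: ✓ (rhs at j=0)
  i=1: ✗ (lhs fails at k=1 before rhs at j=2)
  i=2: ✓ (rhs at j=2)
  i=3: ✓ (rhs at j=3)
  i=4: ✓ (rhs at j=4)
Positions where it holds: {0, 2, 3, 4} → 4.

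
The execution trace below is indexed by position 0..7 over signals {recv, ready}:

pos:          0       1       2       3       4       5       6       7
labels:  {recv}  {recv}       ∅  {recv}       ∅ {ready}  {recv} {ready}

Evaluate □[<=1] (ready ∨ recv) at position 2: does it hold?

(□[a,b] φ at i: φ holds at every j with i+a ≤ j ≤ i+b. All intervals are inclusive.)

False

Check (ready ∨ recv) at every j in [2,3]:
  j=2: false
  j=3: true
Fails at j=2 → formula fails.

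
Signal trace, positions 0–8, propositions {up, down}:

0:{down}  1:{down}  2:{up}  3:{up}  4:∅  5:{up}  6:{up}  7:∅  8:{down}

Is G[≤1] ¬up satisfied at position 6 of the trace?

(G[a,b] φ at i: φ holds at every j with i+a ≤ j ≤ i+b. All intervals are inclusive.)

Check ¬up at every j in [6,7]:
  j=6: false
  j=7: true
Fails at j=6 → formula fails.

Does not hold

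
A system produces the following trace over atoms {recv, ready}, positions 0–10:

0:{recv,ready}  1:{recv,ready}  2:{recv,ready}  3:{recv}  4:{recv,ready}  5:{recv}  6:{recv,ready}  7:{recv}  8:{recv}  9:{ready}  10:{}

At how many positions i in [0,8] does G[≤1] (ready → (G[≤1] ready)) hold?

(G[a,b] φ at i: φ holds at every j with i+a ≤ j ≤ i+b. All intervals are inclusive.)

Evaluate at each i in [0,8]:
  i=0: ✓ (all of [0,1])
  i=1: ✗ (fails at j=2)
  i=2: ✗ (fails at j=2)
  i=3: ✗ (fails at j=4)
  i=4: ✗ (fails at j=4)
  i=5: ✗ (fails at j=6)
  i=6: ✗ (fails at j=6)
  i=7: ✓ (all of [7,8])
  i=8: ✗ (fails at j=9)
Positions where it holds: {0, 7} → 2.

2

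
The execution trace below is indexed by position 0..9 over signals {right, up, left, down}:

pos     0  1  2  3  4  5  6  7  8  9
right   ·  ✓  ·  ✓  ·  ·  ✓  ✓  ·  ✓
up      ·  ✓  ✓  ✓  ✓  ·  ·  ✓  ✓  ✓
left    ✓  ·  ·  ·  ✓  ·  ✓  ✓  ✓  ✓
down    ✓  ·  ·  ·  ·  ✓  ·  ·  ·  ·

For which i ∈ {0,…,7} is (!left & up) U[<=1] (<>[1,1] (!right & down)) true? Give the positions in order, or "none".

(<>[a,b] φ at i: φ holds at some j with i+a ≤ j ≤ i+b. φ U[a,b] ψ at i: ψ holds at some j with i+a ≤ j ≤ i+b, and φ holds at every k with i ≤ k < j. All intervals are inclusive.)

3, 4

Evaluate at each i in [0,7]:
  i=0: ✗ (no rhs in [0,1])
  i=1: ✗ (no rhs in [1,2])
  i=2: ✗ (no rhs in [2,3])
  i=3: ✓ (rhs at j=4; lhs holds on [3,3])
  i=4: ✓ (rhs at j=4)
  i=5: ✗ (no rhs in [5,6])
  i=6: ✗ (no rhs in [6,7])
  i=7: ✗ (no rhs in [7,8])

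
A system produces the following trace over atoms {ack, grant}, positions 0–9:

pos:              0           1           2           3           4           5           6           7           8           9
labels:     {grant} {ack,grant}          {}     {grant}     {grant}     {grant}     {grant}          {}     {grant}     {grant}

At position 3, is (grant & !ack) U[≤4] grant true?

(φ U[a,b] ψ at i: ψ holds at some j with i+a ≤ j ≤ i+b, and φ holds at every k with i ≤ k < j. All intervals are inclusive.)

Need some j in [3,7] with grant, and (grant & !ack) at every k in [3,j-1].
  j=3: grant holds; no prefix to check → satisfied.

True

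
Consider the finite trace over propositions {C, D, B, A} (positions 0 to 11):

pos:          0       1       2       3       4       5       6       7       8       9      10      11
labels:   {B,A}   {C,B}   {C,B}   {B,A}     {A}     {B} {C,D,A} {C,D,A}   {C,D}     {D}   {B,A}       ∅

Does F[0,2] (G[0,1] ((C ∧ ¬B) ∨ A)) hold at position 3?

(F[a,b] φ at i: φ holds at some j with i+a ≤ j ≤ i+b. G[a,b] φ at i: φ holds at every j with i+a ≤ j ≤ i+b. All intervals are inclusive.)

Check G[0,1] ((C ∧ ¬B) ∨ A) at each j in [3,5]:
  j=3: holds on [3,4]
  j=4: fails at 5
  j=5: fails at 5
Found at j=3 → formula holds.

Holds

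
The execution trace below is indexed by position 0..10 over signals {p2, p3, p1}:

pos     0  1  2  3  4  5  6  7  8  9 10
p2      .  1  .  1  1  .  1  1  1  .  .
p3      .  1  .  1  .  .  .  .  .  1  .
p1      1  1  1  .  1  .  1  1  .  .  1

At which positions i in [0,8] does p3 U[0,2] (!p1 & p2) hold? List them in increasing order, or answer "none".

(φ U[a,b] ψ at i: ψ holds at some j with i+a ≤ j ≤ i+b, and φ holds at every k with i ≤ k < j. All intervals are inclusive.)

Evaluate at each i in [0,8]:
  i=0: ✗ (no rhs in [0,2])
  i=1: ✗ (lhs fails at k=2 before rhs at j=3)
  i=2: ✗ (lhs fails at k=2 before rhs at j=3)
  i=3: ✓ (rhs at j=3)
  i=4: ✗ (no rhs in [4,6])
  i=5: ✗ (no rhs in [5,7])
  i=6: ✗ (lhs fails at k=6 before rhs at j=8)
  i=7: ✗ (lhs fails at k=7 before rhs at j=8)
  i=8: ✓ (rhs at j=8)

3, 8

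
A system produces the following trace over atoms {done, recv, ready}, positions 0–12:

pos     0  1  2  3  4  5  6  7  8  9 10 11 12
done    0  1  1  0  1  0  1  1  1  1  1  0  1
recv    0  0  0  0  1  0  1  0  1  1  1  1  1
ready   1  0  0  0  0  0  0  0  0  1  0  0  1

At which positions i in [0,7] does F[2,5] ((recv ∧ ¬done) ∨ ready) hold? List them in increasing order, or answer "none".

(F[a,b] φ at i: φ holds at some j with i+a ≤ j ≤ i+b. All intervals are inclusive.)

4, 5, 6, 7

Evaluate at each i in [0,7]:
  i=0: ✗ (none in [2,5])
  i=1: ✗ (none in [3,6])
  i=2: ✗ (none in [4,7])
  i=3: ✗ (none in [5,8])
  i=4: ✓ (witness j=9)
  i=5: ✓ (witness j=9)
  i=6: ✓ (witness j=9)
  i=7: ✓ (witness j=9)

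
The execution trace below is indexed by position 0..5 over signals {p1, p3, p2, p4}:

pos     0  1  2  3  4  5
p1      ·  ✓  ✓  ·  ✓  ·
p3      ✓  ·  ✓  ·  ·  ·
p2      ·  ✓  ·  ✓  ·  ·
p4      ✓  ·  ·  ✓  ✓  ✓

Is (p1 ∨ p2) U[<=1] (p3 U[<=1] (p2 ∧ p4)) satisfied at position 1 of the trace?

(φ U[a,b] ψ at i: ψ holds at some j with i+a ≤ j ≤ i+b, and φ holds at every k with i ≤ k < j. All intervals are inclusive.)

Need some j in [1,2] with (p3 U[<=1] (p2 ∧ p4)), and (p1 ∨ p2) at every k in [1,j-1].
  j=1: (p3 U[<=1] (p2 ∧ p4)) — fails.
  j=2: (p3 U[<=1] (p2 ∧ p4)) holds; (p1 ∨ p2) holds at every k in [1,1] → satisfied.

True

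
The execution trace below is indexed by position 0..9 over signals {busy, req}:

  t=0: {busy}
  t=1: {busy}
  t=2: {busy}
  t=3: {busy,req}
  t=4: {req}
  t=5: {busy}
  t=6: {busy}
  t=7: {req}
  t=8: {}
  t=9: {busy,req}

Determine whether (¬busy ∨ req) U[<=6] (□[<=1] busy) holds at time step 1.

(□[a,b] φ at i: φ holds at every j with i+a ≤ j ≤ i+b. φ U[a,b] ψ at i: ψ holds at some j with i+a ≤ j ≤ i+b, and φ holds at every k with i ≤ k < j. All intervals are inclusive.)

True

Need some j in [1,7] with □[<=1] busy, and (¬busy ∨ req) at every k in [1,j-1].
  j=1: □[<=1] busy holds; no prefix to check → satisfied.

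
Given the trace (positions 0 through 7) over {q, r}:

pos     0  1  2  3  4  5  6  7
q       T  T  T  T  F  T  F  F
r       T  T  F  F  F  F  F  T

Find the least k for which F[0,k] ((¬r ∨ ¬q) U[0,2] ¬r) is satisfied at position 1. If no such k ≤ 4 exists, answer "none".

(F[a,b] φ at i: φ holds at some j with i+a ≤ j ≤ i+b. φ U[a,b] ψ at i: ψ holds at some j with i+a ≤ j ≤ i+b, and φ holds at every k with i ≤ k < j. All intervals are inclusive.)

1

Scan j = 1,2,… for ((¬r ∨ ¬q) U[0,2] ¬r):
  j=1: fails
  j=2: holds
First hit at j=2, so smallest k = 2-1 = 1.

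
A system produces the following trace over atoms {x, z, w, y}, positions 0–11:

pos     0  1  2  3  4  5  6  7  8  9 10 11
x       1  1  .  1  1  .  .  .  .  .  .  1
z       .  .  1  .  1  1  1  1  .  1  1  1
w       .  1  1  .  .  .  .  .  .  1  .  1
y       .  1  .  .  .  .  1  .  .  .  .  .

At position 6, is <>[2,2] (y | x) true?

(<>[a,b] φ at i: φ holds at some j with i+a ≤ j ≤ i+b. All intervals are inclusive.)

Check (y | x) at each j in [8,8]:
  j=8: false
No position in the window satisfies it → formula fails.

Does not hold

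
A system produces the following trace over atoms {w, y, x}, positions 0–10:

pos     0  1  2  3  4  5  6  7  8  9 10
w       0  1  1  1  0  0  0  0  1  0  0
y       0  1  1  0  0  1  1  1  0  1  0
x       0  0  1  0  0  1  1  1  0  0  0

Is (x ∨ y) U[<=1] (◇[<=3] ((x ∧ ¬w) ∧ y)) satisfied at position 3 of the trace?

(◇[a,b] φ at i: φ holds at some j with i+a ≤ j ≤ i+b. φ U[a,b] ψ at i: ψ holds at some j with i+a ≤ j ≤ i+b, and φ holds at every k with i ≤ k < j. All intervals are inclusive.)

Yes

Need some j in [3,4] with ◇[<=3] ((x ∧ ¬w) ∧ y), and (x ∨ y) at every k in [3,j-1].
  j=3: ◇[<=3] ((x ∧ ¬w) ∧ y) holds; no prefix to check → satisfied.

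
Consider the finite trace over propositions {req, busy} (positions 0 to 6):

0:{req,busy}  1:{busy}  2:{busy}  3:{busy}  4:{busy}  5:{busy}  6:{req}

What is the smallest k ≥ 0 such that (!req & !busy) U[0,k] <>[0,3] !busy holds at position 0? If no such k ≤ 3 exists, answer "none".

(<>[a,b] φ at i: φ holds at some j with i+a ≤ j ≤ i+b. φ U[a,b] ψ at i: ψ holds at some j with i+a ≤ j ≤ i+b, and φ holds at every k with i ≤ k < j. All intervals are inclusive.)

Need earliest j ≥ 0 with <>[0,3] !busy, and (!req & !busy) at every k in [0,j-1].
  j=0: rhs fails.
  j=1: rhs fails.
  j=2: rhs fails.
  j=3: rhs holds but lhs fails at k=0.
No witness within the range → none.

none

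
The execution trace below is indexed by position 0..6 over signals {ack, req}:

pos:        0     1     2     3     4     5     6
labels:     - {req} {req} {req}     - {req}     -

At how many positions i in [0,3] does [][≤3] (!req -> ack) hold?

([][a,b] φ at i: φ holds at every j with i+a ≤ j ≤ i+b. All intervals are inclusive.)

Evaluate at each i in [0,3]:
  i=0: ✗ (fails at j=0)
  i=1: ✗ (fails at j=4)
  i=2: ✗ (fails at j=4)
  i=3: ✗ (fails at j=4)
Positions where it holds: {} → 0.

0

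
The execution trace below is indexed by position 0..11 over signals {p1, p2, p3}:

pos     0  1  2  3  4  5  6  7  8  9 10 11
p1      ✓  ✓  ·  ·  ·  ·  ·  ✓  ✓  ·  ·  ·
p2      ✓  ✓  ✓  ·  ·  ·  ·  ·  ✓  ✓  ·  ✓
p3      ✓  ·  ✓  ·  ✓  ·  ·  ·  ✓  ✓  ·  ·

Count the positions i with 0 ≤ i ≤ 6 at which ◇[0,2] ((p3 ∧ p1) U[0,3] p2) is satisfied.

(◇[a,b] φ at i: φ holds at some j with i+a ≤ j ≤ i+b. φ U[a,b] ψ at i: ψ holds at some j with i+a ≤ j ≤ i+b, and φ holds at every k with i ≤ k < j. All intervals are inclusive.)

4

Evaluate at each i in [0,6]:
  i=0: ✓ (witness j=0)
  i=1: ✓ (witness j=1)
  i=2: ✓ (witness j=2)
  i=3: ✗ (none in [3,5])
  i=4: ✗ (none in [4,6])
  i=5: ✗ (none in [5,7])
  i=6: ✓ (witness j=8)
Positions where it holds: {0, 1, 2, 6} → 4.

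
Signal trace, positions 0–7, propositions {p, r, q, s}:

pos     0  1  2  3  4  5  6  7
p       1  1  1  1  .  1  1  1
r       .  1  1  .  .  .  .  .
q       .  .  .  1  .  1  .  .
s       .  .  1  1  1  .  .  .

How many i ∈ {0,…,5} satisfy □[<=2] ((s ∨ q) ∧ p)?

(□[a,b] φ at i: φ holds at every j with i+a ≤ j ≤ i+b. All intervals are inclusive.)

0

Evaluate at each i in [0,5]:
  i=0: ✗ (fails at j=0)
  i=1: ✗ (fails at j=1)
  i=2: ✗ (fails at j=4)
  i=3: ✗ (fails at j=4)
  i=4: ✗ (fails at j=4)
  i=5: ✗ (fails at j=6)
Positions where it holds: {} → 0.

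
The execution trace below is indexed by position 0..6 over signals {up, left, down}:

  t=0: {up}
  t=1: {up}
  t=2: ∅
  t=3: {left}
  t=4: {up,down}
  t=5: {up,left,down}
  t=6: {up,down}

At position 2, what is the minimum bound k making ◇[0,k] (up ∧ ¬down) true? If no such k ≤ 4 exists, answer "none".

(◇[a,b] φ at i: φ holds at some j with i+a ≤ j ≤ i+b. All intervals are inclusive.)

none

Scan j = 2,3,… for (up ∧ ¬down):
  j=2: fails
  j=3: fails
  j=4: fails
  j=5: fails
  j=6: fails
No j in [2,6] satisfies it → none.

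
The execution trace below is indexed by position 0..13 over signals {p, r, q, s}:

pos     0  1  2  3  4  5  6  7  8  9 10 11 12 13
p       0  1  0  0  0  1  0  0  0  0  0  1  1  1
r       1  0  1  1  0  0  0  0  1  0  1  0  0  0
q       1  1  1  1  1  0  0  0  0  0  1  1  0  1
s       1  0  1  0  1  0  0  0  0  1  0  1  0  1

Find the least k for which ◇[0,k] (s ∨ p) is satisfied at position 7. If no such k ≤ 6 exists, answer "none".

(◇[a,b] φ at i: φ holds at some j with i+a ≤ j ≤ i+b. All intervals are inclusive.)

2

Scan j = 7,8,… for (s ∨ p):
  j=7: fails
  j=8: fails
  j=9: holds
First hit at j=9, so smallest k = 9-7 = 2.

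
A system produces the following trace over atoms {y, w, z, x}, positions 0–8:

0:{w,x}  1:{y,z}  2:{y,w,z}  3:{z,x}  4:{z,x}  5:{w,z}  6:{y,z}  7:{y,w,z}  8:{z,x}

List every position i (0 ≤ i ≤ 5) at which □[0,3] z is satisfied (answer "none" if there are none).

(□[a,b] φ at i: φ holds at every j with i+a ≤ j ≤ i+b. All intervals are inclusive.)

Evaluate at each i in [0,5]:
  i=0: ✗ (fails at j=0)
  i=1: ✓ (all of [1,4])
  i=2: ✓ (all of [2,5])
  i=3: ✓ (all of [3,6])
  i=4: ✓ (all of [4,7])
  i=5: ✓ (all of [5,8])

1, 2, 3, 4, 5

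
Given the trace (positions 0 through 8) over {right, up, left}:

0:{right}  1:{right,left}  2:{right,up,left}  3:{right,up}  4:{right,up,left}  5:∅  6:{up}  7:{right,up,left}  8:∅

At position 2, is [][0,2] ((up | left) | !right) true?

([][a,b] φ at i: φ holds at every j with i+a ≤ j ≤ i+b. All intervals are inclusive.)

Yes

Check ((up | left) | !right) at every j in [2,4]:
  j=2: true
  j=3: true
  j=4: true
All positions satisfy it → formula holds.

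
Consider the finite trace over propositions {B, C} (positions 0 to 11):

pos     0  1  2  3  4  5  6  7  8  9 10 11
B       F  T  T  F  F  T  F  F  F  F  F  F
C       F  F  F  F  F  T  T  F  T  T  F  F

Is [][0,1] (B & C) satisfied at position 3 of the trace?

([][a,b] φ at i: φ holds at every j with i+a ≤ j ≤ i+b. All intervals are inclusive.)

Check (B & C) at every j in [3,4]:
  j=3: false
  j=4: false
Fails at j=3 → formula fails.

False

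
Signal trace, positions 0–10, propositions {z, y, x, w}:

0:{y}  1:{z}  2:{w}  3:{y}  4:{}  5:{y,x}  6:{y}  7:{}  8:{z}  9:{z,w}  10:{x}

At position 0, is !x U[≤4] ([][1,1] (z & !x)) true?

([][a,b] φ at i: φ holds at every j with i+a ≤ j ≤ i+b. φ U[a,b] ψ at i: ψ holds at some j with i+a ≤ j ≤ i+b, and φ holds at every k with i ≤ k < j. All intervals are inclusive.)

Yes

Need some j in [0,4] with [][1,1] (z & !x), and !x at every k in [0,j-1].
  j=0: [][1,1] (z & !x) holds; no prefix to check → satisfied.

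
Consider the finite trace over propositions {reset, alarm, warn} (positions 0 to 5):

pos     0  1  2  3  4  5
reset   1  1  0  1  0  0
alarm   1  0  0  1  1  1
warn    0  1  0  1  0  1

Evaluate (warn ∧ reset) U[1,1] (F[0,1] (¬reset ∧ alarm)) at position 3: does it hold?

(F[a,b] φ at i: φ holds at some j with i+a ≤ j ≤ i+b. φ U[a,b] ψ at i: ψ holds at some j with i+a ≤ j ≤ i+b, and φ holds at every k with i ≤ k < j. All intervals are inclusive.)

Need some j in [4,4] with F[0,1] (¬reset ∧ alarm), and (warn ∧ reset) at every k in [3,j-1].
  j=4: F[0,1] (¬reset ∧ alarm) holds; (warn ∧ reset) holds at every k in [3,3] → satisfied.

Yes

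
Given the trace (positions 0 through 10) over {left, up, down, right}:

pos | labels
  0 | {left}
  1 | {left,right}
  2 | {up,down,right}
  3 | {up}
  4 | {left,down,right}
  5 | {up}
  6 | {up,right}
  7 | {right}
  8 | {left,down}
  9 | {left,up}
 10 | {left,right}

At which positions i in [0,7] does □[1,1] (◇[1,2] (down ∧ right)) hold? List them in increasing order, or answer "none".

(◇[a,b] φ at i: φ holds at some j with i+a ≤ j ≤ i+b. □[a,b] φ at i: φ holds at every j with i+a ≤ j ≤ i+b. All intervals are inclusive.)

0, 1, 2

Evaluate at each i in [0,7]:
  i=0: ✓ (all of [1,1])
  i=1: ✓ (all of [2,2])
  i=2: ✓ (all of [3,3])
  i=3: ✗ (fails at j=4)
  i=4: ✗ (fails at j=5)
  i=5: ✗ (fails at j=6)
  i=6: ✗ (fails at j=7)
  i=7: ✗ (fails at j=8)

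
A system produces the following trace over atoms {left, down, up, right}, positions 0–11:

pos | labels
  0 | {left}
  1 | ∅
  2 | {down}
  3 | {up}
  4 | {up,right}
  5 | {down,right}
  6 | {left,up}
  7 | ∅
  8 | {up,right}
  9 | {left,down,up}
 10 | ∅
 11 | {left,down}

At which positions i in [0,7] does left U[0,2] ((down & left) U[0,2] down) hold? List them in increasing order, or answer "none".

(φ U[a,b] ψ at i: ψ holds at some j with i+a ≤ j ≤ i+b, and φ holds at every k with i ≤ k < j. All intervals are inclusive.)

2, 5

Evaluate at each i in [0,7]:
  i=0: ✗ (lhs fails at k=1 before rhs at j=2)
  i=1: ✗ (lhs fails at k=1 before rhs at j=2)
  i=2: ✓ (rhs at j=2)
  i=3: ✗ (lhs fails at k=3 before rhs at j=5)
  i=4: ✗ (lhs fails at k=4 before rhs at j=5)
  i=5: ✓ (rhs at j=5)
  i=6: ✗ (no rhs in [6,8])
  i=7: ✗ (lhs fails at k=7 before rhs at j=9)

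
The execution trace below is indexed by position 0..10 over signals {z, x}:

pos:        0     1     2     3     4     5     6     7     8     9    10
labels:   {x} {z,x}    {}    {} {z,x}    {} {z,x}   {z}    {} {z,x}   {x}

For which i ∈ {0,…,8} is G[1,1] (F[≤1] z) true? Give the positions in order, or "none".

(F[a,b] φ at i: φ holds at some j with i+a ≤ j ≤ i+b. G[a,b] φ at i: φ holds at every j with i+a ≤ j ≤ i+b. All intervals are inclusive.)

0, 2, 3, 4, 5, 6, 7, 8

Evaluate at each i in [0,8]:
  i=0: ✓ (all of [1,1])
  i=1: ✗ (fails at j=2)
  i=2: ✓ (all of [3,3])
  i=3: ✓ (all of [4,4])
  i=4: ✓ (all of [5,5])
  i=5: ✓ (all of [6,6])
  i=6: ✓ (all of [7,7])
  i=7: ✓ (all of [8,8])
  i=8: ✓ (all of [9,9])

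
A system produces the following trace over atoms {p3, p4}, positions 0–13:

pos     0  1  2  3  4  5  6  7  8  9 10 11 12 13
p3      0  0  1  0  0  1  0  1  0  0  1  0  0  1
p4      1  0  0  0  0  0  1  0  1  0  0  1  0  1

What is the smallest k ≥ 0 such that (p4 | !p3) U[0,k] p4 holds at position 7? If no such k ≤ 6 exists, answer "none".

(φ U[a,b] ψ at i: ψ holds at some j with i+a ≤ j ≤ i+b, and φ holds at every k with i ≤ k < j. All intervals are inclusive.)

Need earliest j ≥ 7 with p4, and (p4 | !p3) at every k in [7,j-1].
  j=7: rhs fails.
  j=8: rhs holds but lhs fails at k=7.
  j=9: rhs fails.
  j=10: rhs fails.
  j=11: rhs holds but lhs fails at k=7.
  j=12: rhs fails.
  j=13: rhs holds but lhs fails at k=7.
No witness within the range → none.

none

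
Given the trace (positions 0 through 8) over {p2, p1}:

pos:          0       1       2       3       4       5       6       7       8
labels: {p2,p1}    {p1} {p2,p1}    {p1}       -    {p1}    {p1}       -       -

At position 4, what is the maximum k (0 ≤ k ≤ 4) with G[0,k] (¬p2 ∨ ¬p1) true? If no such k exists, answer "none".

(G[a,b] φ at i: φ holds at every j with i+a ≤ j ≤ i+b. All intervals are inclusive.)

4

(¬p2 ∨ ¬p1) must hold from j=4 onward; find where it first fails.
  j=4: holds
  j=5: holds
  j=6: holds
  j=7: holds
  j=8: holds
Holds through j=8; largest k = 4.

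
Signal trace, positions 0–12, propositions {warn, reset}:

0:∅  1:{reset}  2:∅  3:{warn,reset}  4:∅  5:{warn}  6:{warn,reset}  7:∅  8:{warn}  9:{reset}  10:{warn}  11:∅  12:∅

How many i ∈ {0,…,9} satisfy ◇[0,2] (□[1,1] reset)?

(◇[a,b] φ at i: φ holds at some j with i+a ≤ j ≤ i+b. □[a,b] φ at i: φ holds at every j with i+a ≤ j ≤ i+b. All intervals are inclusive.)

Evaluate at each i in [0,9]:
  i=0: ✓ (witness j=0)
  i=1: ✓ (witness j=2)
  i=2: ✓ (witness j=2)
  i=3: ✓ (witness j=5)
  i=4: ✓ (witness j=5)
  i=5: ✓ (witness j=5)
  i=6: ✓ (witness j=8)
  i=7: ✓ (witness j=8)
  i=8: ✓ (witness j=8)
  i=9: ✗ (none in [9,11])
Positions where it holds: {0, 1, 2, 3, 4, 5, 6, 7, 8} → 9.

9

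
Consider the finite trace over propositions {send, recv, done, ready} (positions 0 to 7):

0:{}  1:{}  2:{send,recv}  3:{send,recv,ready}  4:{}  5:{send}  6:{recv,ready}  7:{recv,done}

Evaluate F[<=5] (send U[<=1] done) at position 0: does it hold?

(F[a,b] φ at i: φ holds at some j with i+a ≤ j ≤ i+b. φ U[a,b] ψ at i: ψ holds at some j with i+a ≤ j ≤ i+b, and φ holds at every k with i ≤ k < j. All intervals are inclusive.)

Check (send U[<=1] done) at each j in [0,5]:
  j=0: fails
  j=1: fails
  j=2: fails
  j=3: fails
  j=4: fails
  j=5: fails
No position in the window satisfies it → formula fails.

No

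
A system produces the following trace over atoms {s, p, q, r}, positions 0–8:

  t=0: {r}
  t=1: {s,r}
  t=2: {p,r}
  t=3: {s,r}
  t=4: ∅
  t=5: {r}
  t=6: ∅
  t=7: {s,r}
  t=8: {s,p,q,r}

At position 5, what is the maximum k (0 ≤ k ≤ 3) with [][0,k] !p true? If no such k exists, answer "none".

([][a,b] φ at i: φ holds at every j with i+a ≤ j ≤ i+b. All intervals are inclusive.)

2

!p must hold from j=5 onward; find where it first fails.
  j=5: holds
  j=6: holds
  j=7: holds
  j=8: fails
Holds on [5,7], so largest k = 2.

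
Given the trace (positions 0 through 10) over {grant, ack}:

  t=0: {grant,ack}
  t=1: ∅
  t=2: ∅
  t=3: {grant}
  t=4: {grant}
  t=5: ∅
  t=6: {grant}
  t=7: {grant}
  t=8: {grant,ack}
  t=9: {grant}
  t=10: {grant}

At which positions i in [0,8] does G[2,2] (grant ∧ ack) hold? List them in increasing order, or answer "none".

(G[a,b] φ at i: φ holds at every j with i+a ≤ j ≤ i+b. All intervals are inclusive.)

Evaluate at each i in [0,8]:
  i=0: ✗ (fails at j=2)
  i=1: ✗ (fails at j=3)
  i=2: ✗ (fails at j=4)
  i=3: ✗ (fails at j=5)
  i=4: ✗ (fails at j=6)
  i=5: ✗ (fails at j=7)
  i=6: ✓ (all of [8,8])
  i=7: ✗ (fails at j=9)
  i=8: ✗ (fails at j=10)

6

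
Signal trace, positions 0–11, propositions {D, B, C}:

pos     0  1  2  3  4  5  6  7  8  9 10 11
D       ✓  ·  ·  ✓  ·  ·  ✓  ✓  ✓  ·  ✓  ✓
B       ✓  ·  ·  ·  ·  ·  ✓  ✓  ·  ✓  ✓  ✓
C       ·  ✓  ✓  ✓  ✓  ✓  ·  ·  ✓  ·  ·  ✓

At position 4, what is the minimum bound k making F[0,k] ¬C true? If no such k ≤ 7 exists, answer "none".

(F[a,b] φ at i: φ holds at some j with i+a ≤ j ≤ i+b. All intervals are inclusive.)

2

Scan j = 4,5,… for ¬C:
  j=4: fails
  j=5: fails
  j=6: holds
First hit at j=6, so smallest k = 6-4 = 2.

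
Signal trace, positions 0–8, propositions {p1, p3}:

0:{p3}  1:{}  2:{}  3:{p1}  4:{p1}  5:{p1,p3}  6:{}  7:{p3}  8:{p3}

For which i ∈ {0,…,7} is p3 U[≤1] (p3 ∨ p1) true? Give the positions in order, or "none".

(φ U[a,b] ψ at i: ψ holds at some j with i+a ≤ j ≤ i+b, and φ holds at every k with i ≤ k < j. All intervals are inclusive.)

0, 3, 4, 5, 7

Evaluate at each i in [0,7]:
  i=0: ✓ (rhs at j=0)
  i=1: ✗ (no rhs in [1,2])
  i=2: ✗ (lhs fails at k=2 before rhs at j=3)
  i=3: ✓ (rhs at j=3)
  i=4: ✓ (rhs at j=4)
  i=5: ✓ (rhs at j=5)
  i=6: ✗ (lhs fails at k=6 before rhs at j=7)
  i=7: ✓ (rhs at j=7)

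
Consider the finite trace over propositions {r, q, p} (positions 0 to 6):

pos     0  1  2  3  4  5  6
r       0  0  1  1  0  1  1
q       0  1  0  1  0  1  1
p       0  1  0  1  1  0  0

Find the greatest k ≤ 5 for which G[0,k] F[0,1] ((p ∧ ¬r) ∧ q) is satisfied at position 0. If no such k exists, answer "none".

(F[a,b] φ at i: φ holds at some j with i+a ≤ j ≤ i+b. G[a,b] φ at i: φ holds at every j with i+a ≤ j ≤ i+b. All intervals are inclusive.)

1

F[0,1] ((p ∧ ¬r) ∧ q) must hold from j=0 onward; find where it first fails.
  j=0: holds
  j=1: holds
  j=2: fails
Holds on [0,1], so largest k = 1.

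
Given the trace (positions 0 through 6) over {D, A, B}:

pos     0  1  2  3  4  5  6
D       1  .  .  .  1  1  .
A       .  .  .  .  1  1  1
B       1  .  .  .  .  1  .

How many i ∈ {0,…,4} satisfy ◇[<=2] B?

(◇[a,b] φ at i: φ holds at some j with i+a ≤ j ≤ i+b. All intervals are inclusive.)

3

Evaluate at each i in [0,4]:
  i=0: ✓ (witness j=0)
  i=1: ✗ (none in [1,3])
  i=2: ✗ (none in [2,4])
  i=3: ✓ (witness j=5)
  i=4: ✓ (witness j=5)
Positions where it holds: {0, 3, 4} → 3.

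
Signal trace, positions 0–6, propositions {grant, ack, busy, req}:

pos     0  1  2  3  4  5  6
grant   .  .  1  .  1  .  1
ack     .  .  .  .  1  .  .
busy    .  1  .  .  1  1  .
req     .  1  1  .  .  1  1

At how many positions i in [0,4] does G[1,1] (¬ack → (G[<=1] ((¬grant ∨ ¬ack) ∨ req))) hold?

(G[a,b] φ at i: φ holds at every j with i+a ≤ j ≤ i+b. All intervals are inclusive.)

4

Evaluate at each i in [0,4]:
  i=0: ✓ (all of [1,1])
  i=1: ✓ (all of [2,2])
  i=2: ✗ (fails at j=3)
  i=3: ✓ (all of [4,4])
  i=4: ✓ (all of [5,5])
Positions where it holds: {0, 1, 3, 4} → 4.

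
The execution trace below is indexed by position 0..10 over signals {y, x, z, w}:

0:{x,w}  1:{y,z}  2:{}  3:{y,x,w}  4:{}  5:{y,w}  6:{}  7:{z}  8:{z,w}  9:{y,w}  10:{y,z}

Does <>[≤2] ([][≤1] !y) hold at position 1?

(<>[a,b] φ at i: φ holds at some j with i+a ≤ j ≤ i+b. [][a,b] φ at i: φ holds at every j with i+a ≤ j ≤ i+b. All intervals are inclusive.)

Check [][≤1] !y at each j in [1,3]:
  j=1: fails at 1
  j=2: fails at 3
  j=3: fails at 3
No position in the window satisfies it → formula fails.

False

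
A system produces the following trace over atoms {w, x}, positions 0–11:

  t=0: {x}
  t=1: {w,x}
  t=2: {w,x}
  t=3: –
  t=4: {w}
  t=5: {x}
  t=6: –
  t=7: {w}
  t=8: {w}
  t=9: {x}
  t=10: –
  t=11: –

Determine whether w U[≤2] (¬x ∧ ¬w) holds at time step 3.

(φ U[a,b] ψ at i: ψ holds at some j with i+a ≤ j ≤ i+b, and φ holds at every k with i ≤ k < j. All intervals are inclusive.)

True

Need some j in [3,5] with (¬x ∧ ¬w), and w at every k in [3,j-1].
  j=3: (¬x ∧ ¬w) holds; no prefix to check → satisfied.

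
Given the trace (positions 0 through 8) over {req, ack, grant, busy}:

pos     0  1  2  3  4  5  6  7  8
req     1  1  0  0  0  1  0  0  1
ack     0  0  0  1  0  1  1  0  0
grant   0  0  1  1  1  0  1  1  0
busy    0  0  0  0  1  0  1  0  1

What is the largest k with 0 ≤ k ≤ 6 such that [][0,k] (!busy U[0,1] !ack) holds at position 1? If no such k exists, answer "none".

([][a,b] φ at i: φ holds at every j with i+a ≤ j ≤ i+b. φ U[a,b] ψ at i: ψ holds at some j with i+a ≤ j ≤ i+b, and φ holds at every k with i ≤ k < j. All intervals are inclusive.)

3

(!busy U[0,1] !ack) must hold from j=1 onward; find where it first fails.
  j=1: holds
  j=2: holds
  j=3: holds
  j=4: holds
  j=5: fails
Holds on [1,4], so largest k = 3.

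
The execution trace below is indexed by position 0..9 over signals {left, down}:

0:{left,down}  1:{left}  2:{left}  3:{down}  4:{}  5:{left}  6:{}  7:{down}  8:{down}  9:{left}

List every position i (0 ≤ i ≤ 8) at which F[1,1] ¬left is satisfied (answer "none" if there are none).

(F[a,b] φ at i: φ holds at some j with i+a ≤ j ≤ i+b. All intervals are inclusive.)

Evaluate at each i in [0,8]:
  i=0: ✗ (none in [1,1])
  i=1: ✗ (none in [2,2])
  i=2: ✓ (witness j=3)
  i=3: ✓ (witness j=4)
  i=4: ✗ (none in [5,5])
  i=5: ✓ (witness j=6)
  i=6: ✓ (witness j=7)
  i=7: ✓ (witness j=8)
  i=8: ✗ (none in [9,9])

2, 3, 5, 6, 7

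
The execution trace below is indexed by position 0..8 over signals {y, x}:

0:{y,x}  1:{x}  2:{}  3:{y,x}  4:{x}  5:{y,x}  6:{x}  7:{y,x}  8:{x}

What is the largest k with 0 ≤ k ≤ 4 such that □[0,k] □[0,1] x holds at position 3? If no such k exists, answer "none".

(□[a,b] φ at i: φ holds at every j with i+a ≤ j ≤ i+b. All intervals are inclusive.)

□[0,1] x must hold from j=3 onward; find where it first fails.
  j=3: holds
  j=4: holds
  j=5: holds
  j=6: holds
  j=7: holds
Holds through j=7; largest k = 4.

4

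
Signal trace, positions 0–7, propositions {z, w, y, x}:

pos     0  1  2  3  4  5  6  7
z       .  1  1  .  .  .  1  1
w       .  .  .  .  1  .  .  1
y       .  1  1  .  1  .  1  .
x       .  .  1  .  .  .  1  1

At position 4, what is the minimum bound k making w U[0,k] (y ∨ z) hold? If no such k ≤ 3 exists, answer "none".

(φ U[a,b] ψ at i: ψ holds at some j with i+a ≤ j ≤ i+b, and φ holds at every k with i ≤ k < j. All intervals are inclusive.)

Need earliest j ≥ 4 with (y ∨ z), and w at every k in [4,j-1].
  j=4: rhs holds (empty prefix). k = 0.

0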